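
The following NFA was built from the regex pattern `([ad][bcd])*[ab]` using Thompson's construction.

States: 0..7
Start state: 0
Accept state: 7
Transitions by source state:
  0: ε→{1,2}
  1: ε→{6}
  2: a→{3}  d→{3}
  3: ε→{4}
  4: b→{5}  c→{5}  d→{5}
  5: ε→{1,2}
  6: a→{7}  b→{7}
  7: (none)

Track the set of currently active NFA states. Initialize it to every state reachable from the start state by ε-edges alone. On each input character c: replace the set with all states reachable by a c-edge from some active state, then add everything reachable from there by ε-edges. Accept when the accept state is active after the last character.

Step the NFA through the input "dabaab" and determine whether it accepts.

start: ε-closure({0}) = {0,1,2,6}
'd' @ 1: {3,4}
'a' @ 2: {}  — no active states
rest 'baab' ignored (set empty)
after full input: {}  (accept=7 not in)

Answer: REJECT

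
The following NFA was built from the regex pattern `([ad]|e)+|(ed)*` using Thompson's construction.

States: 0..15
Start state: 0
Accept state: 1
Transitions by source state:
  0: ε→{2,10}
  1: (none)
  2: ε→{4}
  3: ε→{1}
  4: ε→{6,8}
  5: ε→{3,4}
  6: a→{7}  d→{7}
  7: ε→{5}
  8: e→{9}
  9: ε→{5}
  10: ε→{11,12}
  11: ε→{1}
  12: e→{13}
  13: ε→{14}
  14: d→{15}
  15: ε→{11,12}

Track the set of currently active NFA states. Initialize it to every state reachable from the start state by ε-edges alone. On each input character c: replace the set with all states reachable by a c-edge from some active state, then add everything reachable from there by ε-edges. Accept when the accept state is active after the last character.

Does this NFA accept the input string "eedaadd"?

start: ε-closure({0}) = {0,1,2,4,6,8,10,11,12}
'e' @ 1: {1,3,4,5,6,8,9,13,14}  [accepting]
'e' @ 2: {1,3,4,5,6,8,9}  [accepting]
'd' @ 3: {1,3,4,5,6,7,8}  [accepting]
'a' @ 4: {1,3,4,5,6,7,8}  [accepting]
'a' @ 5: {1,3,4,5,6,7,8}  [accepting]
'd' @ 6: {1,3,4,5,6,7,8}  [accepting]
'd' @ 7: {1,3,4,5,6,7,8}  [accepting]
end set {1,3,4,5,6,7,8} — state 1 in

Answer: ACCEPT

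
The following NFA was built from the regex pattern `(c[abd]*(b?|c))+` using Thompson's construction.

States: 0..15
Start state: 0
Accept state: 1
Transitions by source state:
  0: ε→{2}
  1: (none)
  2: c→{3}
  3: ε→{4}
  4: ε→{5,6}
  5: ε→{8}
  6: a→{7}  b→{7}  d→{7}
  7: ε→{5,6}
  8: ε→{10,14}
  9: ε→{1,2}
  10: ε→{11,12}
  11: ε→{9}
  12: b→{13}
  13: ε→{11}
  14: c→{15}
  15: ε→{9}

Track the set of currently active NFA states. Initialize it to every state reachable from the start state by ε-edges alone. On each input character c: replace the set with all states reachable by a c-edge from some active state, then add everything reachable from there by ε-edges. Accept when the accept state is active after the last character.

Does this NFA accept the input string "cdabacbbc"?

start: ε-closure({0}) = {0,2}
'c' @ 1: {1,2,3,4,5,6,8,9,10,11,12,14}  (accept∈set)
'd' @ 2: {1,2,5,6,7,8,9,10,11,12,14}  (accept∈set)
'a' @ 3: {1,2,5,6,7,8,9,10,11,12,14}  (accept∈set)
'b' @ 4: {1,2,5,6,7,8,9,10,11,12,13,14}  (accept∈set)
'a' @ 5: {1,2,5,6,7,8,9,10,11,12,14}  (accept∈set)
'c' @ 6: {1,2,3,4,5,6,8,9,10,11,12,14,15}  (accept∈set)
'b' @ 7: {1,2,5,6,7,8,9,10,11,12,13,14}  (accept∈set)
'b' @ 8: {1,2,5,6,7,8,9,10,11,12,13,14}  (accept∈set)
'c' @ 9: {1,2,3,4,5,6,8,9,10,11,12,14,15}  (accept∈set)
final: {1,2,3,4,5,6,8,9,10,11,12,14,15}; accept 1 in set

Answer: ACCEPT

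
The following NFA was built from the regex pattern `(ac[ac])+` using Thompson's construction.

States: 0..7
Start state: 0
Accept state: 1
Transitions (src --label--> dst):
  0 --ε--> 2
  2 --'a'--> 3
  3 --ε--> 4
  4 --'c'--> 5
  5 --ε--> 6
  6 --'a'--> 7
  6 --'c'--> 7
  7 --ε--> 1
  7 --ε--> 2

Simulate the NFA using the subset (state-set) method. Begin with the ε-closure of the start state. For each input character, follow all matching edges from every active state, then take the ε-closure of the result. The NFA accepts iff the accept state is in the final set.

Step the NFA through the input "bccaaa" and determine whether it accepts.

Answer: REJECT

Steps:
initial (ε-close {0}): {0,2}
'b' @ 1: {}  — dead — no transitions
rest 'ccaaa' ignored (set empty)
after full input: {}  (accept=1 not in)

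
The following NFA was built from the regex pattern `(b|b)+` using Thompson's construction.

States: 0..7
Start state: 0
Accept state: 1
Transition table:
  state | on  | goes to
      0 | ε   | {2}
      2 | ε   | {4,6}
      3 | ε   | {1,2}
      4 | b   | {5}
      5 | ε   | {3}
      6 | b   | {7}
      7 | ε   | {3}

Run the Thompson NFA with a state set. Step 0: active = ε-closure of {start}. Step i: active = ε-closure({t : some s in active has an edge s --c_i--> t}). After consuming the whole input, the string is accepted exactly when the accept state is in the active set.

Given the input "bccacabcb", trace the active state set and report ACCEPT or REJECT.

S₀ = ε-closure({0}) = {0,2,4,6}
'b' @ 1: {1,2,3,4,5,6,7}  ✓accept
'c' @ 2: {}  — dead — no transitions
rest 'cacabcb' ignored (set empty)
after full input: {}  (accept=1 not in)

Answer: REJECT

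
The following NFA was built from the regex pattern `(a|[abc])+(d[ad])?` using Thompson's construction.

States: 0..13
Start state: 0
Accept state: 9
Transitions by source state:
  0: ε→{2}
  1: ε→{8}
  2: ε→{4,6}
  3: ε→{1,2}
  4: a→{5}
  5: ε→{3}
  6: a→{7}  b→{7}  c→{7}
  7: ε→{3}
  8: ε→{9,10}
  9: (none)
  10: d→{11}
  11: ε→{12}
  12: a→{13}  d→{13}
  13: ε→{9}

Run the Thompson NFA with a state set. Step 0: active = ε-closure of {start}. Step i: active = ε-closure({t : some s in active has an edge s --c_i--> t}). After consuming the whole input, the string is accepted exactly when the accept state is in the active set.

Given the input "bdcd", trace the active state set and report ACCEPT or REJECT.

initial (ε-close {0}): {0,2,4,6}
'b' @ 1: {1,2,3,4,6,7,8,9,10}  (accept∈set)
'd' @ 2: {11,12}
'c' @ 3: {}  — dead — no transitions
rest 'd' ignored (set empty)
end set {} — state 9 not in

Answer: REJECT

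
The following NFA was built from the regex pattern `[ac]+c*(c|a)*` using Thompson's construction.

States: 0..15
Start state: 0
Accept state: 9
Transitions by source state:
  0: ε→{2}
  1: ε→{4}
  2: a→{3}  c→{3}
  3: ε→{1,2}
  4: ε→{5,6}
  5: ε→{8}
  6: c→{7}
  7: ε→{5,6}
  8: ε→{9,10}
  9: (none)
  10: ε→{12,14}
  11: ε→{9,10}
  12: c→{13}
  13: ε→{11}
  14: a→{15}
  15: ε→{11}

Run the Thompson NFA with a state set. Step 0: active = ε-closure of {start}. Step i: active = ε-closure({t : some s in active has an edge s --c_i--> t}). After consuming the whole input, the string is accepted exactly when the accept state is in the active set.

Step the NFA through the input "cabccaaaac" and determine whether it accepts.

start: ε-closure({0}) = {0,2}
'c' @ 1: {1,2,3,4,5,6,8,9,10,12,14}  ✓accept
'a' @ 2: {1,2,3,4,5,6,8,9,10,11,12,14,15}  ✓accept
'b' @ 3: {}  — state set empty
rest 'ccaaaac' ignored (set empty)
final: {}; accept 9 not in set

Answer: REJECT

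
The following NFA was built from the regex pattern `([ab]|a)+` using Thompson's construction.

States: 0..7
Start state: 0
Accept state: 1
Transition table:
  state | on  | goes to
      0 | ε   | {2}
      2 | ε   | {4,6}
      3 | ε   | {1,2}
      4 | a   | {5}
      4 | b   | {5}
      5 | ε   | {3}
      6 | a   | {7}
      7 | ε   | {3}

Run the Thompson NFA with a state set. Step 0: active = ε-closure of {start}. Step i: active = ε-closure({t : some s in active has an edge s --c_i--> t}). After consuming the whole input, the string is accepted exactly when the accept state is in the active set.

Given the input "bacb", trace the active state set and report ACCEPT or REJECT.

Answer: REJECT

Steps:
start: ε-closure({0}) = {0,2,4,6}
'b' @ 1: {1,2,3,4,5,6}  (accept∈set)
'a' @ 2: {1,2,3,4,5,6,7}  (accept∈set)
'c' @ 3: {}  — no active states
rest 'b' ignored (set empty)
end set {} — state 1 not in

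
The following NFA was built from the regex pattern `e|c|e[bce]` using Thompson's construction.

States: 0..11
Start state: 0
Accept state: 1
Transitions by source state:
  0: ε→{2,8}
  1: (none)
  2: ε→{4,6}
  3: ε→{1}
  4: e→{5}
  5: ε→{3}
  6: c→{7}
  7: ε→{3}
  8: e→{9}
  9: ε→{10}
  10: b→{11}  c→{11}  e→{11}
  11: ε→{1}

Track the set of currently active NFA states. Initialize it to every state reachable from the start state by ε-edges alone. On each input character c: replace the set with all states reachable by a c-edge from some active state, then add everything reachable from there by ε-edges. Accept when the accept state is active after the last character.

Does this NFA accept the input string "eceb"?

S₀ = ε-closure({0}) = {0,2,4,6,8}
'e' @ 1: {1,3,5,9,10}  (accept∈set)
'c' @ 2: {1,11}  (accept∈set)
'e' @ 3: {}  — no active states
rest 'b' ignored (set empty)
final: {}; accept 1 not in set

Answer: REJECT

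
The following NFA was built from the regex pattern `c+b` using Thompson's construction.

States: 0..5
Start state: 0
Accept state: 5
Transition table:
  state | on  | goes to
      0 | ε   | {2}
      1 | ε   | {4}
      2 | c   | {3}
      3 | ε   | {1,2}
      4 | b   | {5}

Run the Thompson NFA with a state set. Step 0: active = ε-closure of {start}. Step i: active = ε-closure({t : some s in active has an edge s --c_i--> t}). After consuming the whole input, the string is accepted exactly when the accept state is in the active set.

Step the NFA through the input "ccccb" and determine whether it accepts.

initial (ε-close {0}): {0,2}
'c' @ 1: {1,2,3,4}
'c' @ 2: {1,2,3,4}
'c' @ 3: {1,2,3,4}
'c' @ 4: {1,2,3,4}
'b' @ 5: {5}  [accepting]
end set {5} — state 5 in

Answer: ACCEPT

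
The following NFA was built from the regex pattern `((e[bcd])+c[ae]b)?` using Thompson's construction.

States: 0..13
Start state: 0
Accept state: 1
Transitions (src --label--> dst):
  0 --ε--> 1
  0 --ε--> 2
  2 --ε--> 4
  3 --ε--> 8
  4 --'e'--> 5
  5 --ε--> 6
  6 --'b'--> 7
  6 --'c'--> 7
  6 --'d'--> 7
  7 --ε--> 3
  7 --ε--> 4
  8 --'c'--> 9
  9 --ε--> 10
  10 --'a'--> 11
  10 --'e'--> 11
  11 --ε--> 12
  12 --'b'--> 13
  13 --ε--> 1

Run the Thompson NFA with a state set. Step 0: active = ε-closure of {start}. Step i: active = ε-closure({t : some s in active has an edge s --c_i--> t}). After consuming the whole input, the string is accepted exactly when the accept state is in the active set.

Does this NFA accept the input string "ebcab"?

initial (ε-close {0}): {0,1,2,4}
'e' @ 1: {5,6}
'b' @ 2: {3,4,7,8}
'c' @ 3: {9,10}
'a' @ 4: {11,12}
'b' @ 5: {1,13}  [accepting]
after full input: {1,13}  (accept=1 in)

Answer: ACCEPT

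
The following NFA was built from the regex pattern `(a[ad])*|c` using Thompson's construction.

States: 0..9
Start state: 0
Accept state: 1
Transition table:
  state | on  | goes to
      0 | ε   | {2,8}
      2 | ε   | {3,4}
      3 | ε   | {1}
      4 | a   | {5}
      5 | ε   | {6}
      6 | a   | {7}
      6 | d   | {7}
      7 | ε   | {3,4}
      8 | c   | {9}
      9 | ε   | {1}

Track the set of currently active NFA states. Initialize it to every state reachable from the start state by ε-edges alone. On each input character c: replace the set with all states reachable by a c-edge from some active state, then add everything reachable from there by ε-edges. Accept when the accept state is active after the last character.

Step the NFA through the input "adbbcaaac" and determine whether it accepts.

initial (ε-close {0}): {0,1,2,3,4,8}
'a' @ 1: {5,6}
'd' @ 2: {1,3,4,7}  ✓accept
'b' @ 3: {}  — no active states
rest 'bcaaac' ignored (set empty)
after full input: {}  (accept=1 not in)

Answer: REJECT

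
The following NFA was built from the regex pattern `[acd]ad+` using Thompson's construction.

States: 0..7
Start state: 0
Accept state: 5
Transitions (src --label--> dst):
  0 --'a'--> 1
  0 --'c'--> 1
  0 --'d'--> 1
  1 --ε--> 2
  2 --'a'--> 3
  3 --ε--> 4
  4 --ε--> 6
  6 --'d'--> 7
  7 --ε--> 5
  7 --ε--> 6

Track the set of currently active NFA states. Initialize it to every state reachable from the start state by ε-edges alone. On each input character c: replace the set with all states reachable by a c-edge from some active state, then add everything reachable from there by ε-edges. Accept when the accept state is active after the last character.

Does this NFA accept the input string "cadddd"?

Answer: ACCEPT

Steps:
initial (ε-close {0}): {0}
'c' @ 1: {1,2}
'a' @ 2: {3,4,6}
'd' @ 3: {5,6,7}  (accept∈set)
'd' @ 4: {5,6,7}  (accept∈set)
'd' @ 5: {5,6,7}  (accept∈set)
'd' @ 6: {5,6,7}  (accept∈set)
final: {5,6,7}; accept 5 in set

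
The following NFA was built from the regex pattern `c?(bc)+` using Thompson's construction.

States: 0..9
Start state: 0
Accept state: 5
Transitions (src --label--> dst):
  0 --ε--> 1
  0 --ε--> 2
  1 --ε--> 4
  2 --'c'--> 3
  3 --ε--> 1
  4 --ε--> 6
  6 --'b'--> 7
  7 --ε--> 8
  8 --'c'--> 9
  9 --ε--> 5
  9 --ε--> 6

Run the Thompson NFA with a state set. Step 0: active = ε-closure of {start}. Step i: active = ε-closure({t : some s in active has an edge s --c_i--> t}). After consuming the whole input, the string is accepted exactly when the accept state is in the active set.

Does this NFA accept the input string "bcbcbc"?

Answer: ACCEPT

Derivation:
S₀ = ε-closure({0}) = {0,1,2,4,6}
'b' @ 1: {7,8}
'c' @ 2: {5,6,9}  ✓accept
'b' @ 3: {7,8}
'c' @ 4: {5,6,9}  ✓accept
'b' @ 5: {7,8}
'c' @ 6: {5,6,9}  ✓accept
after full input: {5,6,9}  (accept=5 in)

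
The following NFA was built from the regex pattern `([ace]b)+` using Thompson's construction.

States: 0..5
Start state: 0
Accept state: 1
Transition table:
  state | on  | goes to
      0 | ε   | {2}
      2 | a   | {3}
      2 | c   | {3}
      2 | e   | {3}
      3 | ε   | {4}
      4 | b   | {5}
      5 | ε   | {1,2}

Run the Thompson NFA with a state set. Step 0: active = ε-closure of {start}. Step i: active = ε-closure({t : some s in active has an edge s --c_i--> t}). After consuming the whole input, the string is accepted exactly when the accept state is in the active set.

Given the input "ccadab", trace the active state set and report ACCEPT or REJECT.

start: ε-closure({0}) = {0,2}
'c' @ 1: {3,4}
'c' @ 2: {}  — dead — no transitions
rest 'adab' ignored (set empty)
end set {} — state 1 not in

Answer: REJECT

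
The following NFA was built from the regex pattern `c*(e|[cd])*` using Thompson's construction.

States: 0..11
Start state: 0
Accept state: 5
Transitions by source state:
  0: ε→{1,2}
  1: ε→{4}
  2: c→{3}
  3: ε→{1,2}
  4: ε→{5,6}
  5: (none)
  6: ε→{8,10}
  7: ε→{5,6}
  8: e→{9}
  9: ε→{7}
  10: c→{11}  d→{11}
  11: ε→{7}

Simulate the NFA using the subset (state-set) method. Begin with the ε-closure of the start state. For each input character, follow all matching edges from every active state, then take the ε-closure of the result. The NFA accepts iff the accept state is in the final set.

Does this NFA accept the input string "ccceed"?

initial (ε-close {0}): {0,1,2,4,5,6,8,10}
'c' @ 1: {1,2,3,4,5,6,7,8,10,11}  ✓accept
'c' @ 2: {1,2,3,4,5,6,7,8,10,11}  ✓accept
'c' @ 3: {1,2,3,4,5,6,7,8,10,11}  ✓accept
'e' @ 4: {5,6,7,8,9,10}  ✓accept
'e' @ 5: {5,6,7,8,9,10}  ✓accept
'd' @ 6: {5,6,7,8,10,11}  ✓accept
end set {5,6,7,8,10,11} — state 5 in

Answer: ACCEPT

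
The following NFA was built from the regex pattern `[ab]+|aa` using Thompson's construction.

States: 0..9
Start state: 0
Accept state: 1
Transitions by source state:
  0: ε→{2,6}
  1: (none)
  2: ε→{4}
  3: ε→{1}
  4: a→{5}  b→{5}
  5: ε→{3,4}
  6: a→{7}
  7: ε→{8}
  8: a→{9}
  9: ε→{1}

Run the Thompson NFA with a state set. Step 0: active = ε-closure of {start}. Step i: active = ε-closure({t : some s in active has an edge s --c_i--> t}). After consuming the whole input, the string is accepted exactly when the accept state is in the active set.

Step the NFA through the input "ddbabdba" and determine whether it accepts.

initial (ε-close {0}): {0,2,4,6}
'd' @ 1: {}  — state set empty
rest 'dbabdba' ignored (set empty)
after full input: {}  (accept=1 not in)

Answer: REJECT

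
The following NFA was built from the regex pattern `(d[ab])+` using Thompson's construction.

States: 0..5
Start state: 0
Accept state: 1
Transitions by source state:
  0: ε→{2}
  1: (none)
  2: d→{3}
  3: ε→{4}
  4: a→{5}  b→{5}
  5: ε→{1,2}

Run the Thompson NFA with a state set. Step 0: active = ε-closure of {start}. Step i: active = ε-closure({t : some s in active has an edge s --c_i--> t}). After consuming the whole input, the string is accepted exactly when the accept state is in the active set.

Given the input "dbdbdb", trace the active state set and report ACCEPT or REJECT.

S₀ = ε-closure({0}) = {0,2}
'd' @ 1: {3,4}
'b' @ 2: {1,2,5}  [accepting]
'd' @ 3: {3,4}
'b' @ 4: {1,2,5}  [accepting]
'd' @ 5: {3,4}
'b' @ 6: {1,2,5}  [accepting]
final: {1,2,5}; accept 1 in set

Answer: ACCEPT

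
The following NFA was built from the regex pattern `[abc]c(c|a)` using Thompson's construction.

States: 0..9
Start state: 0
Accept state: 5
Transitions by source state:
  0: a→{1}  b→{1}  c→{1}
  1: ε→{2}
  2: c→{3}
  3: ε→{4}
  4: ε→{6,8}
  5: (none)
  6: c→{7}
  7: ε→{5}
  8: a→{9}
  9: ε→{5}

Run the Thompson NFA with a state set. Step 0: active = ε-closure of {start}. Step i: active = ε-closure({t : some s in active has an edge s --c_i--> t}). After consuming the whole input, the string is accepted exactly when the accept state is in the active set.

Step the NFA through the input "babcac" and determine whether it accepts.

start: ε-closure({0}) = {0}
'b' @ 1: {1,2}
'a' @ 2: {}  — no active states
rest 'bcac' ignored (set empty)
final: {}; accept 5 not in set

Answer: REJECT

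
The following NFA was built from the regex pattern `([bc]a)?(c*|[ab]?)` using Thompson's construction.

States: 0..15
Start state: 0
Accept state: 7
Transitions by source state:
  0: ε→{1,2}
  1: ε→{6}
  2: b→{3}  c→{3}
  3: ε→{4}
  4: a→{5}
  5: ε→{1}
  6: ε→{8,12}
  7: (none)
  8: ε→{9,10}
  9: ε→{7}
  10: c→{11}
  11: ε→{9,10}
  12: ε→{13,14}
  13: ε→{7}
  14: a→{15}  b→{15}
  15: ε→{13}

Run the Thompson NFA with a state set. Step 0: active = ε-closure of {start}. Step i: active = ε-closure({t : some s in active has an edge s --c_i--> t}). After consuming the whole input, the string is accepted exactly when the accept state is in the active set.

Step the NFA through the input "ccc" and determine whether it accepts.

Answer: ACCEPT

Trace:
initial (ε-close {0}): {0,1,2,6,7,8,9,10,12,13,14}
'c' @ 1: {3,4,7,9,10,11}  ✓accept
'c' @ 2: {7,9,10,11}  ✓accept
'c' @ 3: {7,9,10,11}  ✓accept
end set {7,9,10,11} — state 7 in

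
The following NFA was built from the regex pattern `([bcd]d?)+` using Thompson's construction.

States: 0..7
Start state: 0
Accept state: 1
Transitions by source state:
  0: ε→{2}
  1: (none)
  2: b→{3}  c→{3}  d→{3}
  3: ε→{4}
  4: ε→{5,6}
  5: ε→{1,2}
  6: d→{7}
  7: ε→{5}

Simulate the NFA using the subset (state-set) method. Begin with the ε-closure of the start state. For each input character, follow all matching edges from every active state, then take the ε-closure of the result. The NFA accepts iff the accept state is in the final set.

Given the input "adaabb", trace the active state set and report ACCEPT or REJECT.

S₀ = ε-closure({0}) = {0,2}
'a' @ 1: {}  — state set empty
rest 'daabb' ignored (set empty)
end set {} — state 1 not in

Answer: REJECT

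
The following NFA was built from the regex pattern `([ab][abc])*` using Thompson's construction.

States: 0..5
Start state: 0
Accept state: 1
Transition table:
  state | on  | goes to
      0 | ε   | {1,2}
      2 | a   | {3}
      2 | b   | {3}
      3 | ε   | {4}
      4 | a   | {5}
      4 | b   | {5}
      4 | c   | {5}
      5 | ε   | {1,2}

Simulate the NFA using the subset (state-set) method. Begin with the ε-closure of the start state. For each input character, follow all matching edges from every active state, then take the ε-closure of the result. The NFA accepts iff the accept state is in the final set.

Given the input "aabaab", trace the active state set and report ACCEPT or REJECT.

Answer: ACCEPT

Trace:
S₀ = ε-closure({0}) = {0,1,2}
'a' @ 1: {3,4}
'a' @ 2: {1,2,5}  ✓accept
'b' @ 3: {3,4}
'a' @ 4: {1,2,5}  ✓accept
'a' @ 5: {3,4}
'b' @ 6: {1,2,5}  ✓accept
end set {1,2,5} — state 1 in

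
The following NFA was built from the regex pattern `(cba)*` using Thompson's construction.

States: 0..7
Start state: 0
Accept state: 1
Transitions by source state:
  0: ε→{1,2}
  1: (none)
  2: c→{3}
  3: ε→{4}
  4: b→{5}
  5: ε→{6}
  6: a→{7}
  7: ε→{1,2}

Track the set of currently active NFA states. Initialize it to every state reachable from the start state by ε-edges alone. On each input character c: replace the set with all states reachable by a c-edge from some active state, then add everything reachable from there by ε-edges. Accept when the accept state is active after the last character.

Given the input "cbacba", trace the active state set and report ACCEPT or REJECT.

initial (ε-close {0}): {0,1,2}
'c' @ 1: {3,4}
'b' @ 2: {5,6}
'a' @ 3: {1,2,7}  (accept∈set)
'c' @ 4: {3,4}
'b' @ 5: {5,6}
'a' @ 6: {1,2,7}  (accept∈set)
after full input: {1,2,7}  (accept=1 in)

Answer: ACCEPT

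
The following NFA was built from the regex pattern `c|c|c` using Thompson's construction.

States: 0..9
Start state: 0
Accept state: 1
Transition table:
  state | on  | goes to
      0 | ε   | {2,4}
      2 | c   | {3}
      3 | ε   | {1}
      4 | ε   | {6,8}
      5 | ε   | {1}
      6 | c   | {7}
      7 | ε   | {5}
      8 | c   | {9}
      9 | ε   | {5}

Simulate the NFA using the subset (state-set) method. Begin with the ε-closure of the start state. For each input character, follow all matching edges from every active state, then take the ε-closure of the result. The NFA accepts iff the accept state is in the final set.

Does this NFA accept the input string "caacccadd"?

initial (ε-close {0}): {0,2,4,6,8}
'c' @ 1: {1,3,5,7,9}  ✓accept
'a' @ 2: {}  — no active states
rest 'acccadd' ignored (set empty)
after full input: {}  (accept=1 not in)

Answer: REJECT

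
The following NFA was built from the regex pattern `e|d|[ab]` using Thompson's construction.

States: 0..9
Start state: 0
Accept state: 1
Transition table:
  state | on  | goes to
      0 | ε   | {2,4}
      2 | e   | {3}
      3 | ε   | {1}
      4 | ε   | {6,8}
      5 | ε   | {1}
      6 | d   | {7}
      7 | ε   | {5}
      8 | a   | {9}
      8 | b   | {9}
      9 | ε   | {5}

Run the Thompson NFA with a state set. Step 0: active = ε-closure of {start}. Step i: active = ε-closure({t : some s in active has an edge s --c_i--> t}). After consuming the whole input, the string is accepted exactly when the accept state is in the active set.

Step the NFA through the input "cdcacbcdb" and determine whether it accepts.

Answer: REJECT

Trace:
S₀ = ε-closure({0}) = {0,2,4,6,8}
'c' @ 1: {}  — dead — no transitions
rest 'dcacbcdb' ignored (set empty)
end set {} — state 1 not in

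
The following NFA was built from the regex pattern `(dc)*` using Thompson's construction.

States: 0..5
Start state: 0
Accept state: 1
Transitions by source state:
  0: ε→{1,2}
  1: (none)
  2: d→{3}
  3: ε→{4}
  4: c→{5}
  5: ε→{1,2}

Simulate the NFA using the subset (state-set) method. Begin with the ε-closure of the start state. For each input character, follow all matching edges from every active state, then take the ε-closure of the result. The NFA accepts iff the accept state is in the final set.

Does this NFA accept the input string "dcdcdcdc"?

S₀ = ε-closure({0}) = {0,1,2}
'd' @ 1: {3,4}
'c' @ 2: {1,2,5}  (accept∈set)
'd' @ 3: {3,4}
'c' @ 4: {1,2,5}  (accept∈set)
'd' @ 5: {3,4}
'c' @ 6: {1,2,5}  (accept∈set)
'd' @ 7: {3,4}
'c' @ 8: {1,2,5}  (accept∈set)
end set {1,2,5} — state 1 in

Answer: ACCEPT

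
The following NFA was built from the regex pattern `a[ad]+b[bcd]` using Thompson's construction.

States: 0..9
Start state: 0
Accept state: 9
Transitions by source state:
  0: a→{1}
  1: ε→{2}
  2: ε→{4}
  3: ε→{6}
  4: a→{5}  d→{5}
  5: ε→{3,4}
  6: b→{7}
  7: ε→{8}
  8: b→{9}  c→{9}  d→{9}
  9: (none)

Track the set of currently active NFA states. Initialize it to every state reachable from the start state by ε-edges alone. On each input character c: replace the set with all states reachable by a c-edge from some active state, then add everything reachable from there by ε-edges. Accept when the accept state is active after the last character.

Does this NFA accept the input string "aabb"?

Answer: ACCEPT

Trace:
start: ε-closure({0}) = {0}
'a' @ 1: {1,2,4}
'a' @ 2: {3,4,5,6}
'b' @ 3: {7,8}
'b' @ 4: {9}  (accept∈set)
final: {9}; accept 9 in set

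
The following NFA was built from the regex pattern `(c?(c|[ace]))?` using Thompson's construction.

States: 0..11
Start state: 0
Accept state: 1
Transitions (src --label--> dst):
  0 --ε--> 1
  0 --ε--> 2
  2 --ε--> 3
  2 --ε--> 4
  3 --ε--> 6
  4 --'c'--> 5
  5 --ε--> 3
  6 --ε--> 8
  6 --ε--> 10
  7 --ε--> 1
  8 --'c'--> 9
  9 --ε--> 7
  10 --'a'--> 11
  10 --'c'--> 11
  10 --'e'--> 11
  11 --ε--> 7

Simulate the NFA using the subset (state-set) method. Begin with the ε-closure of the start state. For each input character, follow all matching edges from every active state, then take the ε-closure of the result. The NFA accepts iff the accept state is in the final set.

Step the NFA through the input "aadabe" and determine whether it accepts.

Answer: REJECT

Steps:
initial (ε-close {0}): {0,1,2,3,4,6,8,10}
'a' @ 1: {1,7,11}  ✓accept
'a' @ 2: {}  — dead — no transitions
rest 'dabe' ignored (set empty)
after full input: {}  (accept=1 not in)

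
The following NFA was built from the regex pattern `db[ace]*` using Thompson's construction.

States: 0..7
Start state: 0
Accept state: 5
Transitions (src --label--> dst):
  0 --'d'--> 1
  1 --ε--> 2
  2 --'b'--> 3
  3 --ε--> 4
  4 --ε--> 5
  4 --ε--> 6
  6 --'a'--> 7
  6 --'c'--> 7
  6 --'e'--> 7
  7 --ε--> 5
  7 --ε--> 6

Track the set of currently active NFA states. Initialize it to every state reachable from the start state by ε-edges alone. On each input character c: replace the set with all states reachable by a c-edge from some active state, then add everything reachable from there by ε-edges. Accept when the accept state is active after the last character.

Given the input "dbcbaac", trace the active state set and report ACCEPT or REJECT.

initial (ε-close {0}): {0}
'd' @ 1: {1,2}
'b' @ 2: {3,4,5,6}  (accept∈set)
'c' @ 3: {5,6,7}  (accept∈set)
'b' @ 4: {}  — dead — no transitions
rest 'aac' ignored (set empty)
end set {} — state 5 not in

Answer: REJECT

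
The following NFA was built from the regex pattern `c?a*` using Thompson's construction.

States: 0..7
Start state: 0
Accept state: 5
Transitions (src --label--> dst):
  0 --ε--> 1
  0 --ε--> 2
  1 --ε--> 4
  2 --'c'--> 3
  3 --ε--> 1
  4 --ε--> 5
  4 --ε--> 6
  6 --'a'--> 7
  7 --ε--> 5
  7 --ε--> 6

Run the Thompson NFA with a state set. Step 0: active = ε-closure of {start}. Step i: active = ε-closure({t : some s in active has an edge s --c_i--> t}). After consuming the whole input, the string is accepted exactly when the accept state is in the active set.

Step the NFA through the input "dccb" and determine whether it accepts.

start: ε-closure({0}) = {0,1,2,4,5,6}
'd' @ 1: {}  — no active states
rest 'ccb' ignored (set empty)
final: {}; accept 5 not in set

Answer: REJECT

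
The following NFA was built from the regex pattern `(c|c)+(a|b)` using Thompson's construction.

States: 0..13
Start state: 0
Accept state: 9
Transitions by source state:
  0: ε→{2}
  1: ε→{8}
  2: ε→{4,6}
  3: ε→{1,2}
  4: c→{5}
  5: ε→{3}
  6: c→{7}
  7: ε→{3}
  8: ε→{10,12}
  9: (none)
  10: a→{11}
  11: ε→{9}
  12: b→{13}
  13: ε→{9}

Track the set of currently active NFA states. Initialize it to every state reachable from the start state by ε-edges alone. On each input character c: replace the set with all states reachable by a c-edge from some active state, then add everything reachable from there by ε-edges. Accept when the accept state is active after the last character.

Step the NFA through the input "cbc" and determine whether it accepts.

Answer: REJECT

Derivation:
start: ε-closure({0}) = {0,2,4,6}
'c' @ 1: {1,2,3,4,5,6,7,8,10,12}
'b' @ 2: {9,13}  (accept∈set)
'c' @ 3: {}  — state set empty
final: {}; accept 9 not in set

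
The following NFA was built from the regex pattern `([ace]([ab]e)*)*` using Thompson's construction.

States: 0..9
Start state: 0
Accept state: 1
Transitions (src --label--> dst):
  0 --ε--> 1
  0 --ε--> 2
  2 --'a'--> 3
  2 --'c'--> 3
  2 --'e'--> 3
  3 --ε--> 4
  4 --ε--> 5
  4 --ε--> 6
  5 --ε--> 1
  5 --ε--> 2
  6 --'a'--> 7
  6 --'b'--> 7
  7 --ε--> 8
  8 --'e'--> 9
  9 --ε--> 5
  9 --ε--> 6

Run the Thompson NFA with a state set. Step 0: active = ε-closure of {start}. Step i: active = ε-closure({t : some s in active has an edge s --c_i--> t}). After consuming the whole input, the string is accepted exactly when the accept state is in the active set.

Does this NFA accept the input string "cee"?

initial (ε-close {0}): {0,1,2}
'c' @ 1: {1,2,3,4,5,6}  [accepting]
'e' @ 2: {1,2,3,4,5,6}  [accepting]
'e' @ 3: {1,2,3,4,5,6}  [accepting]
end set {1,2,3,4,5,6} — state 1 in

Answer: ACCEPT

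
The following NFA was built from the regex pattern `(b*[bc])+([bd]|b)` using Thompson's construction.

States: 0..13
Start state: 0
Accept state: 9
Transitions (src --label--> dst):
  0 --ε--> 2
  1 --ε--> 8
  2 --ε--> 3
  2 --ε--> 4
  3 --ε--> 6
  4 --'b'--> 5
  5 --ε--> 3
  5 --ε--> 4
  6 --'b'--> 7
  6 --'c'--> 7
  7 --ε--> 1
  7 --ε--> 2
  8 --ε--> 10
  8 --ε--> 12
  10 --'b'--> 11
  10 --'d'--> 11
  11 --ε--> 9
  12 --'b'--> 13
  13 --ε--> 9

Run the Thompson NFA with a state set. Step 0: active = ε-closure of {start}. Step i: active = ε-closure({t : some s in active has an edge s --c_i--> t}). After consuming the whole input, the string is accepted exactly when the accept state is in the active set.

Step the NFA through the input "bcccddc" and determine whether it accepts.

Answer: REJECT

Derivation:
start: ε-closure({0}) = {0,2,3,4,6}
'b' @ 1: {1,2,3,4,5,6,7,8,10,12}
'c' @ 2: {1,2,3,4,6,7,8,10,12}
'c' @ 3: {1,2,3,4,6,7,8,10,12}
'c' @ 4: {1,2,3,4,6,7,8,10,12}
'd' @ 5: {9,11}  [accepting]
'd' @ 6: {}  — state set empty
rest 'c' ignored (set empty)
final: {}; accept 9 not in set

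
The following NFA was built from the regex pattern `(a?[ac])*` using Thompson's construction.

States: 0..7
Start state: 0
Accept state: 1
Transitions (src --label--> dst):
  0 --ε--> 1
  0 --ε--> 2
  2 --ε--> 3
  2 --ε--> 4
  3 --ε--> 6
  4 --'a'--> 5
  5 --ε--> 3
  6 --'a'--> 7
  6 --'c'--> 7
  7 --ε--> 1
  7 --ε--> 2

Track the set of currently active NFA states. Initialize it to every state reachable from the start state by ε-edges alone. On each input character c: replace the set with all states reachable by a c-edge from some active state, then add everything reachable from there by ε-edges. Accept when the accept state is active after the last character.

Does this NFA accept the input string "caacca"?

start: ε-closure({0}) = {0,1,2,3,4,6}
'c' @ 1: {1,2,3,4,6,7}  ✓accept
'a' @ 2: {1,2,3,4,5,6,7}  ✓accept
'a' @ 3: {1,2,3,4,5,6,7}  ✓accept
'c' @ 4: {1,2,3,4,6,7}  ✓accept
'c' @ 5: {1,2,3,4,6,7}  ✓accept
'a' @ 6: {1,2,3,4,5,6,7}  ✓accept
after full input: {1,2,3,4,5,6,7}  (accept=1 in)

Answer: ACCEPT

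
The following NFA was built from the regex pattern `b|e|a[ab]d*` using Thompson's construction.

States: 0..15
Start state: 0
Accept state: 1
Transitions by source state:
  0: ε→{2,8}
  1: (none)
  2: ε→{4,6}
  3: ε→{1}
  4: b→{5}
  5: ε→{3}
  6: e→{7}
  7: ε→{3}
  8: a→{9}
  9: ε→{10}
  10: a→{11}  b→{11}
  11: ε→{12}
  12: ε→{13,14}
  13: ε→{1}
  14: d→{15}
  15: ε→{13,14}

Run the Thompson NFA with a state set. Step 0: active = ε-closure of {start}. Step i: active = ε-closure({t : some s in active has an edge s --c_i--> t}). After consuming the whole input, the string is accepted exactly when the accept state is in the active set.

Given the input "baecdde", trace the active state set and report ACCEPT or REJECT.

Answer: REJECT

Steps:
start: ε-closure({0}) = {0,2,4,6,8}
'b' @ 1: {1,3,5}  [accepting]
'a' @ 2: {}  — state set empty
rest 'ecdde' ignored (set empty)
end set {} — state 1 not in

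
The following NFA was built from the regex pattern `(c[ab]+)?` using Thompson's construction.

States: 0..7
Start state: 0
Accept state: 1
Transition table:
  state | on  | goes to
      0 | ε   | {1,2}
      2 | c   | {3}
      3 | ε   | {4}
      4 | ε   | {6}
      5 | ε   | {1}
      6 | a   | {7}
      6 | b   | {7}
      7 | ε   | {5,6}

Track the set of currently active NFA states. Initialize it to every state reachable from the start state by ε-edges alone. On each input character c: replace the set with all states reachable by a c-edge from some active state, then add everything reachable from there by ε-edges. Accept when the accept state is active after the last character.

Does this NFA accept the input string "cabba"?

start: ε-closure({0}) = {0,1,2}
'c' @ 1: {3,4,6}
'a' @ 2: {1,5,6,7}  ✓accept
'b' @ 3: {1,5,6,7}  ✓accept
'b' @ 4: {1,5,6,7}  ✓accept
'a' @ 5: {1,5,6,7}  ✓accept
after full input: {1,5,6,7}  (accept=1 in)

Answer: ACCEPT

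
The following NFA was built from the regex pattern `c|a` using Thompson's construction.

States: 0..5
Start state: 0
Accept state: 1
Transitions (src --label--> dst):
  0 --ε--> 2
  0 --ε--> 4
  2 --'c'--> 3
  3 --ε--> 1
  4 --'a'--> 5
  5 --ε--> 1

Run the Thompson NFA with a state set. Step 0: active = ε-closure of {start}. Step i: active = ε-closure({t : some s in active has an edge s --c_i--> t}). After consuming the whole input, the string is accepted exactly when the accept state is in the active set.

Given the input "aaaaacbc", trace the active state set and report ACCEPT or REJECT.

Answer: REJECT

Trace:
start: ε-closure({0}) = {0,2,4}
'a' @ 1: {1,5}  ✓accept
'a' @ 2: {}  — dead — no transitions
rest 'aaacbc' ignored (set empty)
after full input: {}  (accept=1 not in)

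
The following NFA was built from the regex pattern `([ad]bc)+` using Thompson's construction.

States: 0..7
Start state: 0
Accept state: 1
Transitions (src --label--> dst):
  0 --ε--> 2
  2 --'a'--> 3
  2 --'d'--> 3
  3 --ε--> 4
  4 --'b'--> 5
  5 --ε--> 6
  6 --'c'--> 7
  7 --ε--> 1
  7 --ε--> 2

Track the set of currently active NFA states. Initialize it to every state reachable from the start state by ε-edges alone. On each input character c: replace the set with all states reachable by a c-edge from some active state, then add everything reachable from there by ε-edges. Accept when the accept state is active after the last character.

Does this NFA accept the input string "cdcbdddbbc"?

initial (ε-close {0}): {0,2}
'c' @ 1: {}  — state set empty
rest 'dcbdddbbc' ignored (set empty)
after full input: {}  (accept=1 not in)

Answer: REJECT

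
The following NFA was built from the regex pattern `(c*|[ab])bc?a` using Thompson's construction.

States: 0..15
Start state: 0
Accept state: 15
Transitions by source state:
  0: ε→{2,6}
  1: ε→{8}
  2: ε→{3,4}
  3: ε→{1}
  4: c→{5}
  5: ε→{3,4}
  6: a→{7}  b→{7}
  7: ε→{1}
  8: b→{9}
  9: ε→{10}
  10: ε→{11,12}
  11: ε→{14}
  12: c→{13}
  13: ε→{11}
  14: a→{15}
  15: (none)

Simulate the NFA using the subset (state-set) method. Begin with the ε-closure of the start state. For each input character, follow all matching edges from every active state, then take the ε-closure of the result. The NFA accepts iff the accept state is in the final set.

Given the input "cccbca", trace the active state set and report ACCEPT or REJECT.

start: ε-closure({0}) = {0,1,2,3,4,6,8}
'c' @ 1: {1,3,4,5,8}
'c' @ 2: {1,3,4,5,8}
'c' @ 3: {1,3,4,5,8}
'b' @ 4: {9,10,11,12,14}
'c' @ 5: {11,13,14}
'a' @ 6: {15}  [accepting]
final: {15}; accept 15 in set

Answer: ACCEPT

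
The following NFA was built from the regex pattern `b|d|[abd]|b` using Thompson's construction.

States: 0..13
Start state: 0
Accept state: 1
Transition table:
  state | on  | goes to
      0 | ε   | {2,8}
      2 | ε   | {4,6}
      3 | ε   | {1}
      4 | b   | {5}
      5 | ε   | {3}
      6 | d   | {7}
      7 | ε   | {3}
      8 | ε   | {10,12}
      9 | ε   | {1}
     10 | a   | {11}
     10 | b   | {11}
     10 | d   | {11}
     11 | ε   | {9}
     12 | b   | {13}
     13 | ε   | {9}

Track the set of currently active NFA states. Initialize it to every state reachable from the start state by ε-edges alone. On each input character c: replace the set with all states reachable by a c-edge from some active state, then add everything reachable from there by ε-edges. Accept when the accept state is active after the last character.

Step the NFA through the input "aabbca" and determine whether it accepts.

start: ε-closure({0}) = {0,2,4,6,8,10,12}
'a' @ 1: {1,9,11}  [accepting]
'a' @ 2: {}  — dead — no transitions
rest 'bbca' ignored (set empty)
final: {}; accept 1 not in set

Answer: REJECT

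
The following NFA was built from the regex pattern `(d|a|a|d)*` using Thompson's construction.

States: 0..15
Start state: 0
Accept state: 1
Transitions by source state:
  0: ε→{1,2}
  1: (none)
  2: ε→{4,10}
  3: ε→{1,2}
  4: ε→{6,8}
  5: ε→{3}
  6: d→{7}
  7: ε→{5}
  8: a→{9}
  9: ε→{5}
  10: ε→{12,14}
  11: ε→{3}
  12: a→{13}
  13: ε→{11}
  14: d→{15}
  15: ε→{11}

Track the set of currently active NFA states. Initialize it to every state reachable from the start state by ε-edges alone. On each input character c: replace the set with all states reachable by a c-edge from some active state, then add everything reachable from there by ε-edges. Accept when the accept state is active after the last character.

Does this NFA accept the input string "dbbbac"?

S₀ = ε-closure({0}) = {0,1,2,4,6,8,10,12,14}
'd' @ 1: {1,2,3,4,5,6,7,8,10,11,12,14,15}  [accepting]
'b' @ 2: {}  — dead — no transitions
rest 'bbac' ignored (set empty)
after full input: {}  (accept=1 not in)

Answer: REJECT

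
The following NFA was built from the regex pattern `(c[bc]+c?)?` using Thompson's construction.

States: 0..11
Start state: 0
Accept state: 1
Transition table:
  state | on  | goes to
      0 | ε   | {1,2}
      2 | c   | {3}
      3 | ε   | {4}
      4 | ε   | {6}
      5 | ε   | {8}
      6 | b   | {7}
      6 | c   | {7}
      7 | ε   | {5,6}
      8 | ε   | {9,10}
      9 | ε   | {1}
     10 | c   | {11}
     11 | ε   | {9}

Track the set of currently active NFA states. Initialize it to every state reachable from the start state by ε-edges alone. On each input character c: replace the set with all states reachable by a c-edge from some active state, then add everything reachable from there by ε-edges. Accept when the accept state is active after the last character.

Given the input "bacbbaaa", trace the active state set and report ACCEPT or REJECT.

Answer: REJECT

Steps:
S₀ = ε-closure({0}) = {0,1,2}
'b' @ 1: {}  — no active states
rest 'acbbaaa' ignored (set empty)
final: {}; accept 1 not in set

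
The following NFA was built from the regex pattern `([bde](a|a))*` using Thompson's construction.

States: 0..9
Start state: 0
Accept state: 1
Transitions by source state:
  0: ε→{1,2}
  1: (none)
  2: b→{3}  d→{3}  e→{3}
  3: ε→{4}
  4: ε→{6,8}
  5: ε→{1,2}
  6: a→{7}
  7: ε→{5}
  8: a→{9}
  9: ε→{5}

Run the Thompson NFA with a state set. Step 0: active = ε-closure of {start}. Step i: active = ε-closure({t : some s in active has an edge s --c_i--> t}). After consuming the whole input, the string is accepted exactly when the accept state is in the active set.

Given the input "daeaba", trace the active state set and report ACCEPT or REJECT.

Answer: ACCEPT

Trace:
start: ε-closure({0}) = {0,1,2}
'd' @ 1: {3,4,6,8}
'a' @ 2: {1,2,5,7,9}  ✓accept
'e' @ 3: {3,4,6,8}
'a' @ 4: {1,2,5,7,9}  ✓accept
'b' @ 5: {3,4,6,8}
'a' @ 6: {1,2,5,7,9}  ✓accept
end set {1,2,5,7,9} — state 1 in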